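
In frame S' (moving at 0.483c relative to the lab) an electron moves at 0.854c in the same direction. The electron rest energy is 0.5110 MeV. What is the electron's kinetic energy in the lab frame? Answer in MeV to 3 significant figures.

u_lab = (0.854 + 0.483)/(1 + 0.854×0.483) = 0.946561
γ = 1/√(1 − 0.946561²) = 3.1005
K = (γ − 1)m₀c² = (3.1005 − 1) × 0.5110 = 2.1005 × 0.5110 = 1.07 MeV

K ≈ 1.07 MeV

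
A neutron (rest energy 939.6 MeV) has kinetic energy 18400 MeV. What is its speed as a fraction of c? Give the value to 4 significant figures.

β ≈ 0.9988

γ = 1 + K/(m₀c²) = 1 + 18400/939.6 = 20.5828
β = √(1 − 1/γ²) = 0.9988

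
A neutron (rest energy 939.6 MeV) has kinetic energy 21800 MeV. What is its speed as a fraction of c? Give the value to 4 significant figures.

γ = 1 + K/(m₀c²) = 1 + 21800/939.6 = 24.2014
β = √(1 − 1/γ²) = 0.9991

β ≈ 0.9991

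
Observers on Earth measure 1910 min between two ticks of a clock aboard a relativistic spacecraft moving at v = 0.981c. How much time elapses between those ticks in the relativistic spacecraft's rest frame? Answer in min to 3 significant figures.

τ₀ ≈ 371 min

γ = 1/√(1 − 0.981²) = 5.1544
Proper time: τ₀ = Δt/γ = 1910/5.1544 = 371 min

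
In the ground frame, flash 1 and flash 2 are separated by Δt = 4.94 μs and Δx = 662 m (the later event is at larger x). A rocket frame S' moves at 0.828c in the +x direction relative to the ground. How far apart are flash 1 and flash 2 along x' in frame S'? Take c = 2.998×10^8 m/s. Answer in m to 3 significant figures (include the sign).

Δx' ≈ -1010 m

γ = 1/√(1 − 0.828²) = 1.7834
Δx' = γ(Δx − vΔt) = 1.7834 × (662 m − 0.828×(2.998×10^8 m/s)×4.94×10^-6 s)
= 1.7834 × (-564.28 m) = -1010 m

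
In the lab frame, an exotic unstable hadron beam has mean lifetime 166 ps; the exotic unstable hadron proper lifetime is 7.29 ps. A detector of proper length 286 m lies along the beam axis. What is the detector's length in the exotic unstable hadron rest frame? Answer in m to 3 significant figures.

Time dilation ⇒ γ = Δt/τ₀ = 166/7.29 = 22.771
Length contraction: L = L₀/γ = 286/22.771 = 12.6 m

L ≈ 12.6 m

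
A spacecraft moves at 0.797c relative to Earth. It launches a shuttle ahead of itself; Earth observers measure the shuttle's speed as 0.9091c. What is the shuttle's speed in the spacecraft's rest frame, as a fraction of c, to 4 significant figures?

u' ≈ 0.4070c

Inverse velocity addition: u' = (u − v)/(1 − uv/c²)
= (0.9091 − 0.797)/(1 − 0.9091×0.797) = 0.1121/0.275447 = 0.4070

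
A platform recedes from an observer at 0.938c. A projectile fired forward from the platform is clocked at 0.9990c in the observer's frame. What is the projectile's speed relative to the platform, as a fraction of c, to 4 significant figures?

Inverse velocity addition: u' = (u − v)/(1 − uv/c²)
= (0.9990 − 0.938)/(1 − 0.9990×0.938) = 0.06100/0.0629380 = 0.9692

u' ≈ 0.9692c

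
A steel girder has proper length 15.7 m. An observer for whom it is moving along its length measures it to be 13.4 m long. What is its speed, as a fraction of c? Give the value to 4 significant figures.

β ≈ 0.5211

γ = L₀/L = 15.7/13.4 = 1.17164
β = √(1 − 1/γ²) = 0.5211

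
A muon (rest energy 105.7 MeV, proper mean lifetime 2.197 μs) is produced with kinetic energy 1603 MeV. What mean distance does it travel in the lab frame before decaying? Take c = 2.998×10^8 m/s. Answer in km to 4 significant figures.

d ≈ 10.63 km

γ = 1 + K/(m₀c²) = 1 + 1603/105.7 = 16.1656
β = √(1 − 1/γ²) = 0.998085
Dilated lifetime: γτ₀ = 16.1656 × 2.197 μs = 35.5157 μs
d = βc·γτ₀ = 0.998085 × (2.998×10^8 m/s) × 3.55157×10^-5 s = 10.63 km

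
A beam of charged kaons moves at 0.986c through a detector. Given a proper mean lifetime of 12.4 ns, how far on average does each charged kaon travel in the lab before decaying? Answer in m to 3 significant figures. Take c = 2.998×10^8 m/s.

γ = 1/√(1 − 0.986²) = 5.9972
Dilated lifetime: Δt = γτ₀ = 5.9972 × 12.4 ns = 74.365 ns
d = vΔt = 0.986c × 74.365 ns = 2.9560×10^8 m/s × 7.4365×10^-8 s = 22.0 m

d ≈ 22.0 m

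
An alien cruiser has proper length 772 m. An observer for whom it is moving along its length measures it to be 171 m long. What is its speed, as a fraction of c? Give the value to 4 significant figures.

γ = L₀/L = 772/171 = 4.51462
β = √(1 − 1/γ²) = 0.9752

β ≈ 0.9752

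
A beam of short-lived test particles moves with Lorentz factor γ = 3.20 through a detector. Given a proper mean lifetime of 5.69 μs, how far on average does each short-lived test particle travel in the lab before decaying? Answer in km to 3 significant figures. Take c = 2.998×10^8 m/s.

β = √(1 − 1/γ²) = √(1 − 1/3.20²) = 0.94992
Dilated lifetime: Δt = γτ₀ = 3.20 × 5.69 μs = 18.208 μs
d = vΔt = 0.94992c × 18.208 μs = 2.8479×10^8 m/s × 1.8208×10^-5 s = 5.19 km

d ≈ 5.19 km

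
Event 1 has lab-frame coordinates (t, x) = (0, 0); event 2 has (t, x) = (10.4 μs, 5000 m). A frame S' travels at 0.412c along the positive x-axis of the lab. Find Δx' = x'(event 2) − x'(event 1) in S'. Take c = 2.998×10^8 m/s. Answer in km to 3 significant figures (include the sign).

γ = 1/√(1 − 0.412²) = 1.0975
Δx' = γ(Δx − vΔt) = 1.0975 × (5000 m − 0.412×(2.998×10^8 m/s)×10.4×10^-6 s)
= 1.0975 × (3715.4 m) = 4.08 km

Δx' ≈ 4.08 km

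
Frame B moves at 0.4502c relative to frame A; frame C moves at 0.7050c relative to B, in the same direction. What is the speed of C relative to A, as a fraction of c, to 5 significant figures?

Compose boost 2: (0.7050 + 0.4502)/(1 + 0.7050×0.4502) = 1.1552/1.317391 = 0.87688

u ≈ 0.87688c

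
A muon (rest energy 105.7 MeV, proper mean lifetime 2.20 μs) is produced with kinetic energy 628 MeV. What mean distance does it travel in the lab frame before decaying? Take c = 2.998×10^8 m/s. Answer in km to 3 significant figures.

d ≈ 4.53 km

γ = 1 + K/(m₀c²) = 1 + 628/105.7 = 6.9413
β = √(1 − 1/γ²) = 0.98957
Dilated lifetime: γτ₀ = 6.9413 × 2.20 μs = 15.271 μs
d = βc·γτ₀ = 0.98957 × (2.998×10^8 m/s) × 1.5271×10^-5 s = 4.53 km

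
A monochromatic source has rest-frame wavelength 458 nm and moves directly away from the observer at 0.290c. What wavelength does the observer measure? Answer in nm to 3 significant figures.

λ_obs ≈ 617 nm

Relativistic Doppler: λ_obs = λ_src √((1+β)/(1−β))
= 458 × √(1.2900/0.71000) = 458 × 1.3479 = 617 nm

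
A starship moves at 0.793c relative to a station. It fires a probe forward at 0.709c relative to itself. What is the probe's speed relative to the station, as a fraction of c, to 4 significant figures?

u ≈ 0.9614c

Relativistic velocity addition: u = (u' + v)/(1 + u'v/c²)
= (0.709 + 0.793)/(1 + 0.709×0.793) = 1.502/1.56224 = 0.9614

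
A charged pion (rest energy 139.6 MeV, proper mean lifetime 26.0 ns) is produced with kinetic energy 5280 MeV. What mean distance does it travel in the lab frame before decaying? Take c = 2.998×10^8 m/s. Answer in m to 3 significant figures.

γ = 1 + K/(m₀c²) = 1 + 5280/139.6 = 38.822
β = √(1 − 1/γ²) = 0.99967
Dilated lifetime: γτ₀ = 38.822 × 26.0 ns = 1009.4 ns
d = βc·γτ₀ = 0.99967 × (2.998×10^8 m/s) × 1.0094×10^-6 s = 303 m

d ≈ 303 m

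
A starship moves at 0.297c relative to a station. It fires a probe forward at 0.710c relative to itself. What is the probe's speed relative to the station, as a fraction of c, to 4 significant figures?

u ≈ 0.8316c

Relativistic velocity addition: u = (u' + v)/(1 + u'v/c²)
= (0.710 + 0.297)/(1 + 0.710×0.297) = 1.007/1.21087 = 0.8316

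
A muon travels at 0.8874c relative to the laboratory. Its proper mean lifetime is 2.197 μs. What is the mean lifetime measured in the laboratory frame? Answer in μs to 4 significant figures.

Δt ≈ 4.766 μs

γ = 1/√(1 − 0.8874²) = 2.16920
Time dilation: Δt = γτ₀ = 2.16920 × 2.197 μs = 4.766 μs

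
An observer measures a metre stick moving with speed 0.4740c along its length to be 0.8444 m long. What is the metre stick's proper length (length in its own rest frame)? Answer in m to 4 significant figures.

γ = 1/√(1 − 0.4740²) = 1.13569
L₀ = γL = 1.13569 × 0.8444 = 0.9590 m

L₀ ≈ 0.9590 m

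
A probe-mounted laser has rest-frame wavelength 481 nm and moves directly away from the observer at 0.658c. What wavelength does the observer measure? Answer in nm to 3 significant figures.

Relativistic Doppler: λ_obs = λ_src √((1+β)/(1−β))
= 481 × √(1.6580/0.34200) = 481 × 2.2018 = 1060 nm

λ_obs ≈ 1060 nm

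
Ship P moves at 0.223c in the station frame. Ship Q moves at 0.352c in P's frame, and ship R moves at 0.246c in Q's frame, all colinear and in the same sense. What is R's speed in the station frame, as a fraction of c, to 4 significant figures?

Compose boost 2: (0.352 + 0.223)/(1 + 0.352×0.223) = 0.5750/1.07850 = 0.533150
Compose boost 3: (0.246 + 0.533150)/(1 + 0.246×0.533150) = 0.779150/1.13115 = 0.6888

u ≈ 0.6888c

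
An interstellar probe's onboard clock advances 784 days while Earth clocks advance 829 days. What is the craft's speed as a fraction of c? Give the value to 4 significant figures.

β ≈ 0.3250

γ = Δt/τ₀ = 829/784 = 1.05740
β = √(1 − 1/γ²) = √(1 − 1/1.05740²) = 0.3250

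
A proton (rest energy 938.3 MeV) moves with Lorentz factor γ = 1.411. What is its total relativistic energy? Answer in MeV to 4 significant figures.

γ = 1.411 (given)
E = γm₀c² = 1.411 × 938.3 MeV = 1324 MeV

E ≈ 1324 MeV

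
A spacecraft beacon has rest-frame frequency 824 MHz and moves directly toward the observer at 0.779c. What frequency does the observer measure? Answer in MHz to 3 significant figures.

f_obs ≈ 2340 MHz

Relativistic Doppler: f_obs = f_src √((1+β)/(1−β))
= 824 × √(1.7790/0.22100) = 824 × 2.8372 = 2340 MHz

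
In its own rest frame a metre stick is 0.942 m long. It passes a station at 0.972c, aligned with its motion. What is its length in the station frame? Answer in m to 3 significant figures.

L ≈ 0.221 m

γ = 1/√(1 − 0.972²) = 4.2557
Length contraction: L = L₀/γ = 0.942/4.2557 = 0.221 m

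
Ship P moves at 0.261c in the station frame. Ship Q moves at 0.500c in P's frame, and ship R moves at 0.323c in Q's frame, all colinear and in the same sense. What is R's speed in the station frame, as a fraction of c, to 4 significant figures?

u ≈ 0.8182c

Compose boost 2: (0.500 + 0.261)/(1 + 0.500×0.261) = 0.7610/1.13050 = 0.673153
Compose boost 3: (0.323 + 0.673153)/(1 + 0.323×0.673153) = 0.996153/1.21743 = 0.8182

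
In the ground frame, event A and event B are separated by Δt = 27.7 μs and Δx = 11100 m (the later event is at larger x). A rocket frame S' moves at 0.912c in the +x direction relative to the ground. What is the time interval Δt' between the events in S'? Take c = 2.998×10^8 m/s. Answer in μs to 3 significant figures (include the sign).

Δt' ≈ -14.8 μs

γ = 1/√(1 − 0.912²) = 2.4379
Δt' = γ(Δt − vΔx/c²) = 2.4379 × (27.7 μs − 0.912×11100 m / (2.998×10^8 m/s))
= 2.4379 × (-6.0665 μs) = -14.8 μs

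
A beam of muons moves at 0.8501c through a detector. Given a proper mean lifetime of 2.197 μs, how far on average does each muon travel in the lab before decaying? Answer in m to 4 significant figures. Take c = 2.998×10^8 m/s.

d ≈ 1063 m

γ = 1/√(1 − 0.8501²) = 1.89890
Dilated lifetime: Δt = γτ₀ = 1.89890 × 2.197 μs = 4.17188 μs
d = vΔt = 0.8501c × 4.17188 μs = 2.54860×10^8 m/s × 4.17188×10^-6 s = 1063 m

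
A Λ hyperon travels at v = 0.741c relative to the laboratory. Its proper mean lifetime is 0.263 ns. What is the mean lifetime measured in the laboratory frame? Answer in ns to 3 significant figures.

Δt ≈ 0.392 ns

γ = 1/√(1 − 0.741²) = 1.4892
Time dilation: Δt = γτ₀ = 1.4892 × 0.263 ns = 0.392 ns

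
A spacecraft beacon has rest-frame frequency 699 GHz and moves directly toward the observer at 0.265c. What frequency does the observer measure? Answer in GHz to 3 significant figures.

Relativistic Doppler: f_obs = f_src √((1+β)/(1−β))
= 699 × √(1.2650/0.73500) = 699 × 1.3119 = 917 GHz

f_obs ≈ 917 GHz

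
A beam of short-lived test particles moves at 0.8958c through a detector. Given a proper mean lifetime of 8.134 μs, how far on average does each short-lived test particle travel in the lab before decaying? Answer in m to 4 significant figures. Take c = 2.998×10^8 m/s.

d ≈ 4915 m

γ = 1/√(1 − 0.8958²) = 2.24993
Dilated lifetime: Δt = γτ₀ = 2.24993 × 8.134 μs = 18.3010 μs
d = vΔt = 0.8958c × 18.3010 μs = 2.68561×10^8 m/s × 1.83010×10^-5 s = 4915 m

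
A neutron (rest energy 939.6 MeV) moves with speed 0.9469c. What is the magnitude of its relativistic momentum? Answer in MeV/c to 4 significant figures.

p ≈ 2767 MeV/c

γ = 1/√(1 − 0.9469²) = 3.11015
p = γβm₀c = 3.11015 × 0.9469 × 939.6 MeV/c = 2767 MeV/c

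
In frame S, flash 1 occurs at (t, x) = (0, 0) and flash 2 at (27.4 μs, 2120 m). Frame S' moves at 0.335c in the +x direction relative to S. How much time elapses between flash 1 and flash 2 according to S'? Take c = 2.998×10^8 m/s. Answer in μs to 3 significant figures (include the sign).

γ = 1/√(1 − 0.335²) = 1.0613
Δt' = γ(Δt − vΔx/c²) = 1.0613 × (27.4 μs − 0.335×2120 m / (2.998×10^8 m/s))
= 1.0613 × (25.031 μs) = 26.6 μs

Δt' ≈ 26.6 μs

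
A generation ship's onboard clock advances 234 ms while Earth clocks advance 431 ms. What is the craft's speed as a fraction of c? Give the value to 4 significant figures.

β ≈ 0.8398

γ = Δt/τ₀ = 431/234 = 1.84188
β = √(1 − 1/γ²) = √(1 − 1/1.84188²) = 0.8398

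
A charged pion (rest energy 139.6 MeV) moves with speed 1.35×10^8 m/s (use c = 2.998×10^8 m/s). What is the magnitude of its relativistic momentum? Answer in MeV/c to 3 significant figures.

p ≈ 70.4 MeV/c

β = v/c = 1.35×10^8 / 2.998×10^8 = 0.45030
γ = 1/√(1 − 0.45030²) = 1.1200
p = γβm₀c = 1.1200 × 0.45030 × 139.6 MeV/c = 70.4 MeV/c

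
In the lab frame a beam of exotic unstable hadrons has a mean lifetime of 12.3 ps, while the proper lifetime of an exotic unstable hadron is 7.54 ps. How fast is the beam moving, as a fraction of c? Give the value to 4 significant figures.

γ = Δt/τ₀ = 12.3/7.54 = 1.63130
β = √(1 − 1/γ²) = √(1 − 1/1.63130²) = 0.7901

β ≈ 0.7901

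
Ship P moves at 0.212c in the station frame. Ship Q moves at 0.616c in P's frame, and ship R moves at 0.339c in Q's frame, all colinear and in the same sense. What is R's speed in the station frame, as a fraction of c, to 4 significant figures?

u ≈ 0.8583c

Compose boost 2: (0.616 + 0.212)/(1 + 0.616×0.212) = 0.8280/1.13059 = 0.732360
Compose boost 3: (0.339 + 0.732360)/(1 + 0.339×0.732360) = 1.07136/1.24827 = 0.8583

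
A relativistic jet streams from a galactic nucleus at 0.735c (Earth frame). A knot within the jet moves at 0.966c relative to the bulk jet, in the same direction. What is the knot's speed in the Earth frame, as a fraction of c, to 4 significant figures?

u ≈ 0.9947c

Relativistic velocity addition: u = (u' + v)/(1 + u'v/c²)
= (0.966 + 0.735)/(1 + 0.966×0.735) = 1.701/1.71001 = 0.9947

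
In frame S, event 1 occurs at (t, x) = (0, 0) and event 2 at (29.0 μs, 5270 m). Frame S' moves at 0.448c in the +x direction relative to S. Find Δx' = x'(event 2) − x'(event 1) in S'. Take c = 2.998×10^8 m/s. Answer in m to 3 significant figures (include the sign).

Δx' ≈ 1540 m

γ = 1/√(1 − 0.448²) = 1.1185
Δx' = γ(Δx − vΔt) = 1.1185 × (5270 m − 0.448×(2.998×10^8 m/s)×29.0×10^-6 s)
= 1.1185 × (1375.0 m) = 1540 m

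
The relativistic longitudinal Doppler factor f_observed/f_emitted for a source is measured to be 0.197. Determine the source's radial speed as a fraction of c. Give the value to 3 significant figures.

β ≈ 0.925

f_obs/f_src = √((1−β)/(1+β)) = 0.197  ⇒  (1−β)/(1+β) = 0.038809
β = |1 − D²|/(1 + D²) = |1 − 0.038809|/(1 + 0.038809) = 0.925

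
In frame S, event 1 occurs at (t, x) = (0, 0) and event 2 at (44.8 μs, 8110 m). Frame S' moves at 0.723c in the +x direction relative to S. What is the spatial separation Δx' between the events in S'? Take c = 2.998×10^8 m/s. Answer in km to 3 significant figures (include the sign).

Δx' ≈ -2.32 km

γ = 1/√(1 − 0.723²) = 1.4475
Δx' = γ(Δx − vΔt) = 1.4475 × (8110 m − 0.723×(2.998×10^8 m/s)×44.8×10^-6 s)
= 1.4475 × (-1600.6 m) = -2.32 km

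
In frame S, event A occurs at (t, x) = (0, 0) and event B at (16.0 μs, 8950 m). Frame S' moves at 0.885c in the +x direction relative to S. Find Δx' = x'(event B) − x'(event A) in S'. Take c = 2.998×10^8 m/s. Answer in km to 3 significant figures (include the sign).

Δx' ≈ 10.1 km

γ = 1/√(1 − 0.885²) = 2.1478
Δx' = γ(Δx − vΔt) = 2.1478 × (8950 m − 0.885×(2.998×10^8 m/s)×16.0×10^-6 s)
= 2.1478 × (4704.8 m) = 10.1 km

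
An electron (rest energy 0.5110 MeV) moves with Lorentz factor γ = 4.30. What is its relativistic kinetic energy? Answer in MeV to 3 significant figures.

γ = 4.30 (given)
K = (γ − 1)m₀c² = (4.30 − 1) × 0.5110 MeV = 3.3000 × 0.5110 MeV = 1.69 MeV

K ≈ 1.69 MeV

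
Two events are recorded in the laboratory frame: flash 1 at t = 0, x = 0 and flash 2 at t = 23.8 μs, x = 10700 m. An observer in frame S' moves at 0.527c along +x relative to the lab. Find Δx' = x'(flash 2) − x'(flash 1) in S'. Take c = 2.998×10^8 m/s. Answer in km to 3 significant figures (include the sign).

Δx' ≈ 8.17 km

γ = 1/√(1 − 0.527²) = 1.1767
Δx' = γ(Δx − vΔt) = 1.1767 × (10700 m − 0.527×(2.998×10^8 m/s)×23.8×10^-6 s)
= 1.1767 × (6939.7 m) = 8.17 km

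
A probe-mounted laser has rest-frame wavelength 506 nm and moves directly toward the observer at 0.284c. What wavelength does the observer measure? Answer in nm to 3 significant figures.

λ_obs ≈ 378 nm

Relativistic Doppler: λ_obs = λ_src √((1−β)/(1+β))
= 506 × √(0.71600/1.2840) = 506 × 0.74675 = 378 nm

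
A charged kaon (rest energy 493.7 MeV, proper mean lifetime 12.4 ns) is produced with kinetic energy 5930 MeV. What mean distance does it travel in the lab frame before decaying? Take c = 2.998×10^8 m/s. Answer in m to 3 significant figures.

d ≈ 48.2 m

γ = 1 + K/(m₀c²) = 1 + 5930/493.7 = 13.011
β = √(1 − 1/γ²) = 0.99704
Dilated lifetime: γτ₀ = 13.011 × 12.4 ns = 161.34 ns
d = βc·γτ₀ = 0.99704 × (2.998×10^8 m/s) × 1.6134×10^-7 s = 48.2 m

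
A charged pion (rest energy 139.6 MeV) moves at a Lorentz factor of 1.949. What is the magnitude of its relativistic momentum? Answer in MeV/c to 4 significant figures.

p ≈ 233.5 MeV/c

β = √(1 − 1/γ²) = √(1 − 1/1.949²) = 0.858339
p = γβm₀c = 1.949 × 0.858339 × 139.6 MeV/c = 233.5 MeV/c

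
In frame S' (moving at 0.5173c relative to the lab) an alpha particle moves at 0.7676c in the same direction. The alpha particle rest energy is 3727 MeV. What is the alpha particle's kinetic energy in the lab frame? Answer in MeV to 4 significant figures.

K ≈ 5766 MeV

u_lab = (0.7676 + 0.5173)/(1 + 0.7676×0.5173) = 0.9197043
γ = 1/√(1 − 0.9197043²) = 2.54705
K = (γ − 1)m₀c² = (2.54705 − 1) × 3727 = 1.54705 × 3727 = 5766 MeV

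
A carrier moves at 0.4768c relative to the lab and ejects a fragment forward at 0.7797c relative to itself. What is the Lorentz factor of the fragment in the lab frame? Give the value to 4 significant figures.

γ ≈ 2.492

u_lab = (0.7797 + 0.4768)/(1 + 0.7797×0.4768) = 1.2565/1.371761 = 0.9159759
γ = 1/√(1 − 0.9159759²) = 2.492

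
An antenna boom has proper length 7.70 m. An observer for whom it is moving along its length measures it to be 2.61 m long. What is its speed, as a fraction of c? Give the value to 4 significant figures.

γ = L₀/L = 7.70/2.61 = 2.95019
β = √(1 − 1/γ²) = 0.9408

β ≈ 0.9408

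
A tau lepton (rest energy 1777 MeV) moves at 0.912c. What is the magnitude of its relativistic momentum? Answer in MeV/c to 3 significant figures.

γ = 1/√(1 − 0.912²) = 2.4379
p = γβm₀c = 2.4379 × 0.912 × 1777 MeV/c = 3950 MeV/c

p ≈ 3950 MeV/c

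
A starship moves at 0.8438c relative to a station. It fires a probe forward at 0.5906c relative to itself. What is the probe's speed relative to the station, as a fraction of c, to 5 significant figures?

Relativistic velocity addition: u = (u' + v)/(1 + u'v/c²)
= (0.5906 + 0.8438)/(1 + 0.5906×0.8438) = 1.4344/1.498348 = 0.95732

u ≈ 0.95732c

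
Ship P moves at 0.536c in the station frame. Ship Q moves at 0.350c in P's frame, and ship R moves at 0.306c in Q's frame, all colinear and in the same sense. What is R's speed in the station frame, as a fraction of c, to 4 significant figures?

Compose boost 2: (0.350 + 0.536)/(1 + 0.350×0.536) = 0.8860/1.18760 = 0.746042
Compose boost 3: (0.306 + 0.746042)/(1 + 0.306×0.746042) = 1.05204/1.22829 = 0.8565

u ≈ 0.8565c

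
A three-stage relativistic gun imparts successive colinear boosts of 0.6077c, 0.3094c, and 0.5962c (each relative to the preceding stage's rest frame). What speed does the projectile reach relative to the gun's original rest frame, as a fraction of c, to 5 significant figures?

u ≈ 0.93694c

Compose boost 2: (0.3094 + 0.6077)/(1 + 0.3094×0.6077) = 0.91710/1.188022 = 0.7719552
Compose boost 3: (0.5962 + 0.7719552)/(1 + 0.5962×0.7719552) = 1.368155/1.460240 = 0.93694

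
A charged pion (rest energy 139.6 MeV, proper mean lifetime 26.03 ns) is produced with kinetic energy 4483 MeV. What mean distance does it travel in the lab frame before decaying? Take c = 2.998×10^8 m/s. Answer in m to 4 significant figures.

d ≈ 258.3 m

γ = 1 + K/(m₀c²) = 1 + 4483/139.6 = 33.1132
β = √(1 − 1/γ²) = 0.999544
Dilated lifetime: γτ₀ = 33.1132 × 26.03 ns = 861.936 ns
d = βc·γτ₀ = 0.999544 × (2.998×10^8 m/s) × 8.61936×10^-7 s = 258.3 m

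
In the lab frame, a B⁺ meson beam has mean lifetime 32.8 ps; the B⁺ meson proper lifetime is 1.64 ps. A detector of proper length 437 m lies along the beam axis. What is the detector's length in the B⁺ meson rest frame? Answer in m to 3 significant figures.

Time dilation ⇒ γ = Δt/τ₀ = 32.8/1.64 = 20.000
Length contraction: L = L₀/γ = 437/20.000 = 21.9 m

L ≈ 21.9 m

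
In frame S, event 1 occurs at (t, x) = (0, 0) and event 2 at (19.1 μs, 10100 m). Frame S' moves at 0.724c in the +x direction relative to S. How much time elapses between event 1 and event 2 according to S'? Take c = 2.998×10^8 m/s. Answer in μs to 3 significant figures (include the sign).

Δt' ≈ -7.67 μs

γ = 1/√(1 − 0.724²) = 1.4497
Δt' = γ(Δt − vΔx/c²) = 1.4497 × (19.1 μs − 0.724×10100 m / (2.998×10^8 m/s))
= 1.4497 × (-5.2909 μs) = -7.67 μs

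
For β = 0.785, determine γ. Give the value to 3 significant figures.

γ ≈ 1.61

γ = 1/√(1 − β²) = 1/√(1 − 0.785²) = 1/√(0.38377) = 1.61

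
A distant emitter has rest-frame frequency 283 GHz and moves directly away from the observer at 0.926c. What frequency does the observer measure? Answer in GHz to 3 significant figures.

f_obs ≈ 55.5 GHz

Relativistic Doppler: f_obs = f_src √((1−β)/(1+β))
= 283 × √(0.074000/1.9260) = 283 × 0.19601 = 55.5 GHz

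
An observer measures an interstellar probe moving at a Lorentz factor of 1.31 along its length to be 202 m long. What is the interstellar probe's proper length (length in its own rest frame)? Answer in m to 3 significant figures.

L₀ ≈ 265 m

γ = 1.31 (given)
L₀ = γL = 1.31 × 202 = 265 m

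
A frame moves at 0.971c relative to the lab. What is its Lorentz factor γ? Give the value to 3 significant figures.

γ = 1/√(1 − β²) = 1/√(1 − 0.971²) = 1/√(0.057159) = 4.18

γ ≈ 4.18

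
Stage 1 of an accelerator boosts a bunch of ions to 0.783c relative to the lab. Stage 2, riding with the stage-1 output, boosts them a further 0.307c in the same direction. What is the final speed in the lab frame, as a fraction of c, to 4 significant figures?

u ≈ 0.8788c

Compose boost 2: (0.307 + 0.783)/(1 + 0.307×0.783) = 1.090/1.24038 = 0.8788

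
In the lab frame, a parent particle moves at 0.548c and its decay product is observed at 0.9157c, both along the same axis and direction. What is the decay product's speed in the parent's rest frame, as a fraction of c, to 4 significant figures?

u' ≈ 0.7381c

Inverse velocity addition: u' = (u − v)/(1 − uv/c²)
= (0.9157 − 0.548)/(1 − 0.9157×0.548) = 0.3677/0.498196 = 0.7381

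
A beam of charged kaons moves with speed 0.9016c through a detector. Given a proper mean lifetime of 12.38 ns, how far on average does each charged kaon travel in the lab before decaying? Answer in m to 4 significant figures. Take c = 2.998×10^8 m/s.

d ≈ 7.736 m

γ = 1/√(1 − 0.9016²) = 2.31176
Dilated lifetime: Δt = γτ₀ = 2.31176 × 12.38 ns = 28.6196 ns
d = vΔt = 0.9016c × 28.6196 ns = 2.70300×10^8 m/s × 2.86196×10^-8 s = 7.736 m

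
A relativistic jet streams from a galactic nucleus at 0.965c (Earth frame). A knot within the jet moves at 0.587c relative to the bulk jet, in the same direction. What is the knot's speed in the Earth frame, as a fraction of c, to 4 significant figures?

Relativistic velocity addition: u = (u' + v)/(1 + u'v/c²)
= (0.587 + 0.965)/(1 + 0.587×0.965) = 1.552/1.56645 = 0.9908

u ≈ 0.9908c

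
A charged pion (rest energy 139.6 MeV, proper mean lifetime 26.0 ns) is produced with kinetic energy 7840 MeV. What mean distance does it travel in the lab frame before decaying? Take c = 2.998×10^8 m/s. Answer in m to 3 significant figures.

γ = 1 + K/(m₀c²) = 1 + 7840/139.6 = 57.160
β = √(1 − 1/γ²) = 0.99985
Dilated lifetime: γτ₀ = 57.160 × 26.0 ns = 1486.2 ns
d = βc·γτ₀ = 0.99985 × (2.998×10^8 m/s) × 1.4862×10^-6 s = 445 m

d ≈ 445 m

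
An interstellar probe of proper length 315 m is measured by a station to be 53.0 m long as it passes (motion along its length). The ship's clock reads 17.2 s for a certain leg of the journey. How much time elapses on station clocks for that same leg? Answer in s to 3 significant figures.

Δt ≈ 102 s

Length contraction ⇒ γ = L₀/L = 315/53.0 = 5.9434
Time dilation: Δt = γτ₀ = 5.9434 × 17.2 s = 102 s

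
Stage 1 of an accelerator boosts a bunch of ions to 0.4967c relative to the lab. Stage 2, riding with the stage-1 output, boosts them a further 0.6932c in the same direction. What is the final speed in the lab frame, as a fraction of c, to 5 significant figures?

Compose boost 2: (0.6932 + 0.4967)/(1 + 0.6932×0.4967) = 1.1899/1.344312 = 0.88514

u ≈ 0.88514c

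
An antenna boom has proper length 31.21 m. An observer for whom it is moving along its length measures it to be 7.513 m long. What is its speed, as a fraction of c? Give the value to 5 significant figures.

β ≈ 0.97059

γ = L₀/L = 31.21/7.513 = 4.154133
β = √(1 − 1/γ²) = 0.97059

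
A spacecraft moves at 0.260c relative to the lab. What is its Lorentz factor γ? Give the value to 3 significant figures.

γ ≈ 1.04

γ = 1/√(1 − β²) = 1/√(1 − 0.260²) = 1/√(0.93240) = 1.04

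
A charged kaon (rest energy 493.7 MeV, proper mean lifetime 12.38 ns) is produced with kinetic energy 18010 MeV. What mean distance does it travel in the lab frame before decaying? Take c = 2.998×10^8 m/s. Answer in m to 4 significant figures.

γ = 1 + K/(m₀c²) = 1 + 18010/493.7 = 37.4796
β = √(1 − 1/γ²) = 0.999644
Dilated lifetime: γτ₀ = 37.4796 × 12.38 ns = 463.998 ns
d = βc·γτ₀ = 0.999644 × (2.998×10^8 m/s) × 4.63998×10^-7 s = 139.1 m

d ≈ 139.1 m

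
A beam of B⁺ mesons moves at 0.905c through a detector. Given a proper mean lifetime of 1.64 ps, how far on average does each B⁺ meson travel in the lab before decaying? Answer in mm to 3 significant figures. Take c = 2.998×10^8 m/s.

γ = 1/√(1 − 0.905²) = 2.3507
Dilated lifetime: Δt = γτ₀ = 2.3507 × 1.64 ps = 3.8551 ps
d = vΔt = 0.905c × 3.8551 ps = 2.7132×10^8 m/s × 3.8551×10^-12 s = 1.05 mm

d ≈ 1.05 mm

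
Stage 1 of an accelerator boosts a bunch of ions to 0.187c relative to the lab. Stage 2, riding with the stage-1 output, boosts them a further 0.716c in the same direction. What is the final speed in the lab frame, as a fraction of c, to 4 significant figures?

Compose boost 2: (0.716 + 0.187)/(1 + 0.716×0.187) = 0.9030/1.13389 = 0.7964

u ≈ 0.7964c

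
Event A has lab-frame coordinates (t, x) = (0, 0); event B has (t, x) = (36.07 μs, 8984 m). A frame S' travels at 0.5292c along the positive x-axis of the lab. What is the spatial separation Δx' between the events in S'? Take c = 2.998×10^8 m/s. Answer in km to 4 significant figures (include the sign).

γ = 1/√(1 − 0.5292²) = 1.17855
Δx' = γ(Δx − vΔt) = 1.17855 × (8984 m − 0.5292×(2.998×10^8 m/s)×36.07×10^-6 s)
= 1.17855 × (3261.34 m) = 3.844 km

Δx' ≈ 3.844 km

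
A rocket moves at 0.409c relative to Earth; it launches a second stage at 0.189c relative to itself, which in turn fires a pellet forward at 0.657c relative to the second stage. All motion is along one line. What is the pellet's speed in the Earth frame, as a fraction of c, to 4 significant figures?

Compose boost 2: (0.189 + 0.409)/(1 + 0.189×0.409) = 0.5980/1.07730 = 0.555091
Compose boost 3: (0.657 + 0.555091)/(1 + 0.657×0.555091) = 1.21209/1.36469 = 0.8882

u ≈ 0.8882c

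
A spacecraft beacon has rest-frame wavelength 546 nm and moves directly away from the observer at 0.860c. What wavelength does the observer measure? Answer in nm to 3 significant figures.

λ_obs ≈ 1990 nm

Relativistic Doppler: λ_obs = λ_src √((1+β)/(1−β))
= 546 × √(1.8600/0.14000) = 546 × 3.6450 = 1990 nm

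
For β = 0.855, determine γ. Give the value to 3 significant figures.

γ = 1/√(1 − β²) = 1/√(1 − 0.855²) = 1/√(0.26898) = 1.93

γ ≈ 1.93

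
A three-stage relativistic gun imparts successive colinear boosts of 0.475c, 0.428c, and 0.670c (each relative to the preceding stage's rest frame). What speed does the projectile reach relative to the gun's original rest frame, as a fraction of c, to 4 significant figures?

Compose boost 2: (0.428 + 0.475)/(1 + 0.428×0.475) = 0.9030/1.20330 = 0.750436
Compose boost 3: (0.670 + 0.750436)/(1 + 0.670×0.750436) = 1.42044/1.50279 = 0.9452

u ≈ 0.9452c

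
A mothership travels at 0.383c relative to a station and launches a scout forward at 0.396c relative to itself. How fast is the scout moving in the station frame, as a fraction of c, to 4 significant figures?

u ≈ 0.6764c

Compose boost 2: (0.396 + 0.383)/(1 + 0.396×0.383) = 0.7790/1.15167 = 0.6764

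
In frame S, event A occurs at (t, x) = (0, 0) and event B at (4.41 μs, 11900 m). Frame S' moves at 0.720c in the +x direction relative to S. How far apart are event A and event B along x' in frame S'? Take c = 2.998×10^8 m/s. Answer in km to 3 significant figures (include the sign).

γ = 1/√(1 − 0.720²) = 1.4410
Δx' = γ(Δx − vΔt) = 1.4410 × (11900 m − 0.720×(2.998×10^8 m/s)×4.41×10^-6 s)
= 1.4410 × (10948 m) = 15.8 km

Δx' ≈ 15.8 km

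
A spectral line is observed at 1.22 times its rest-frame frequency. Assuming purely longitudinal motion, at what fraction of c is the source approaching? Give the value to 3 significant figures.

f_obs/f_src = √((1+β)/(1−β)) = 1.22  ⇒  (1+β)/(1−β) = 1.4884
β = |1 − D²|/(1 + D²) = |1 − 1.4884|/(1 + 1.4884) = 0.196

β ≈ 0.196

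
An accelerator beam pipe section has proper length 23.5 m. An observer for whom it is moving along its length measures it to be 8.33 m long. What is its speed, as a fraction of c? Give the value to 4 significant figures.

γ = L₀/L = 23.5/8.33 = 2.82113
β = √(1 − 1/γ²) = 0.9351

β ≈ 0.9351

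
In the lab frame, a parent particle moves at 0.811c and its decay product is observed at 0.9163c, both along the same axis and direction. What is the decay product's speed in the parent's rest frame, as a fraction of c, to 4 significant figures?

u' ≈ 0.4099c

Inverse velocity addition: u' = (u − v)/(1 − uv/c²)
= (0.9163 − 0.811)/(1 − 0.9163×0.811) = 0.1053/0.256881 = 0.4099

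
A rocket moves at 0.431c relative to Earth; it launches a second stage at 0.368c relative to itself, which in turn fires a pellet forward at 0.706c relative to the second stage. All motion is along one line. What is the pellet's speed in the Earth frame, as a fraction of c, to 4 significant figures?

u ≈ 0.9386c

Compose boost 2: (0.368 + 0.431)/(1 + 0.368×0.431) = 0.7990/1.15861 = 0.689621
Compose boost 3: (0.706 + 0.689621)/(1 + 0.706×0.689621) = 1.39562/1.48687 = 0.9386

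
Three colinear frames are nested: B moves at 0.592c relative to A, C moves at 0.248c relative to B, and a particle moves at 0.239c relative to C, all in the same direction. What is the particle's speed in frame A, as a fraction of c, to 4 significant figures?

Compose boost 2: (0.248 + 0.592)/(1 + 0.248×0.592) = 0.8400/1.14682 = 0.732463
Compose boost 3: (0.239 + 0.732463)/(1 + 0.239×0.732463) = 0.971463/1.17506 = 0.8267

u ≈ 0.8267c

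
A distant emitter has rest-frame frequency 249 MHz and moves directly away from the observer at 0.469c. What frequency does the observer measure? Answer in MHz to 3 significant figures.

f_obs ≈ 150 MHz

Relativistic Doppler: f_obs = f_src √((1−β)/(1+β))
= 249 × √(0.53100/1.4690) = 249 × 0.60122 = 150 MHz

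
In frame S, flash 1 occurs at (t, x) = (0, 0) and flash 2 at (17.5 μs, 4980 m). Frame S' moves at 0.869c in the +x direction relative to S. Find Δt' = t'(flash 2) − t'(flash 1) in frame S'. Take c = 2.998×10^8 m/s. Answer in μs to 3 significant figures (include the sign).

Δt' ≈ 6.19 μs

γ = 1/√(1 − 0.869²) = 2.0210
Δt' = γ(Δt − vΔx/c²) = 2.0210 × (17.5 μs − 0.869×4980 m / (2.998×10^8 m/s))
= 2.0210 × (3.0650 μs) = 6.19 μs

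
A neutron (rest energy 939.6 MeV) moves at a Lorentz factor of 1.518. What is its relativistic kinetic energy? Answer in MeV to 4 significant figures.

γ = 1.518 (given)
K = (γ − 1)m₀c² = (1.518 − 1) × 939.6 MeV = 0.518000 × 939.6 MeV = 486.7 MeV

K ≈ 486.7 MeV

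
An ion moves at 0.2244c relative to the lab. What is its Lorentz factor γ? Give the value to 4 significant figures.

γ ≈ 1.026

γ = 1/√(1 − β²) = 1/√(1 − 0.2244²) = 1/√(0.949645) = 1.026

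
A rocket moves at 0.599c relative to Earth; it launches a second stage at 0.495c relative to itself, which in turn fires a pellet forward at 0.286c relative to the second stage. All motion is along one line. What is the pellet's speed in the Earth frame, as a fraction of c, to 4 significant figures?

u ≈ 0.9102c

Compose boost 2: (0.495 + 0.599)/(1 + 0.495×0.599) = 1.094/1.29651 = 0.843807
Compose boost 3: (0.286 + 0.843807)/(1 + 0.286×0.843807) = 1.12981/1.24133 = 0.9102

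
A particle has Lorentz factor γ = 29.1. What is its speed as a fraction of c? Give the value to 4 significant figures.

β = √(1 − 1/γ²) = √(1 − 1/29.1²) = √(0.998819) = 0.9994

β ≈ 0.9994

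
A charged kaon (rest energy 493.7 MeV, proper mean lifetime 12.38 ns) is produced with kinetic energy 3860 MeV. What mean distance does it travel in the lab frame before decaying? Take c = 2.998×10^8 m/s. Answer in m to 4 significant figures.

γ = 1 + K/(m₀c²) = 1 + 3860/493.7 = 8.81851
β = √(1 − 1/γ²) = 0.993550
Dilated lifetime: γτ₀ = 8.81851 × 12.38 ns = 109.173 ns
d = βc·γτ₀ = 0.993550 × (2.998×10^8 m/s) × 1.09173×10^-7 s = 32.52 m

d ≈ 32.52 m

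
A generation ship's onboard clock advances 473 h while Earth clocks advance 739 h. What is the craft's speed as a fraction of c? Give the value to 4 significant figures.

β ≈ 0.7683

γ = Δt/τ₀ = 739/473 = 1.56237
β = √(1 − 1/γ²) = √(1 − 1/1.56237²) = 0.7683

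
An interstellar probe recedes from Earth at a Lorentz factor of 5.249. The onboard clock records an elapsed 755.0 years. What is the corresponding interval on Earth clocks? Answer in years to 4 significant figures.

Δt ≈ 3963 years

γ = 5.249 (given)
Time dilation: Δt = γτ₀ = 5.249 × 755.0 years = 3963 years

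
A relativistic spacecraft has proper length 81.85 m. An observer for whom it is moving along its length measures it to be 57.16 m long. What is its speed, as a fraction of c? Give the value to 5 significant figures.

β ≈ 0.71576

γ = L₀/L = 81.85/57.16 = 1.431945
β = √(1 − 1/γ²) = 0.71576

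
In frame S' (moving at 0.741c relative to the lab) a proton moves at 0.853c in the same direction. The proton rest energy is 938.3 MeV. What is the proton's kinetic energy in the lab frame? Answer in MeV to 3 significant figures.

u_lab = (0.853 + 0.741)/(1 + 0.853×0.741) = 0.976672
γ = 1/√(1 − 0.976672²) = 4.6569
K = (γ − 1)m₀c² = (4.6569 − 1) × 938.3 = 3.6569 × 938.3 = 3430 MeV

K ≈ 3430 MeV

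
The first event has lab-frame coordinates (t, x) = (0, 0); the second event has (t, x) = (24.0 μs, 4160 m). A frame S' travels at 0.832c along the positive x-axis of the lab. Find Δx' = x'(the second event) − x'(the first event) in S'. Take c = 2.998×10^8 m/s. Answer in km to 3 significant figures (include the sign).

γ = 1/√(1 − 0.832²) = 1.8025
Δx' = γ(Δx − vΔt) = 1.8025 × (4160 m − 0.832×(2.998×10^8 m/s)×24.0×10^-6 s)
= 1.8025 × (-1826.4 m) = -3.29 km

Δx' ≈ -3.29 km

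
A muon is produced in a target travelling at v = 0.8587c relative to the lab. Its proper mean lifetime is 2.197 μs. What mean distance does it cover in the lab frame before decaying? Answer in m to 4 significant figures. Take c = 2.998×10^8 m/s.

γ = 1/√(1 − 0.8587²) = 1.95130
Dilated lifetime: Δt = γτ₀ = 1.95130 × 2.197 μs = 4.28701 μs
d = vΔt = 0.8587c × 4.28701 μs = 2.57438×10^8 m/s × 4.28701×10^-6 s = 1104 m

d ≈ 1104 m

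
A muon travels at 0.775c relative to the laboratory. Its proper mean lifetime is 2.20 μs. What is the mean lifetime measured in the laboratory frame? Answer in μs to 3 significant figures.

γ = 1/√(1 − 0.775²) = 1.5824
Time dilation: Δt = γτ₀ = 1.5824 × 2.20 μs = 3.48 μs

Δt ≈ 3.48 μs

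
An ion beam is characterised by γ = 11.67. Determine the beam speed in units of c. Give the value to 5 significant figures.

β ≈ 0.99632

β = √(1 − 1/γ²) = √(1 − 1/11.67²) = √(0.9926573) = 0.99632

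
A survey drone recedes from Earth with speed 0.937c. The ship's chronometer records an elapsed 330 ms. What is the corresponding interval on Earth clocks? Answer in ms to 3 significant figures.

Δt ≈ 945 ms

γ = 1/√(1 − 0.937²) = 2.8626
Time dilation: Δt = γτ₀ = 2.8626 × 330 ms = 945 ms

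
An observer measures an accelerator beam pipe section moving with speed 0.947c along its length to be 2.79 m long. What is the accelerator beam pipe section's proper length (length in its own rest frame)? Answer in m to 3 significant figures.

γ = 1/√(1 − 0.947²) = 3.1130
L₀ = γL = 3.1130 × 2.79 = 8.69 m

L₀ ≈ 8.69 m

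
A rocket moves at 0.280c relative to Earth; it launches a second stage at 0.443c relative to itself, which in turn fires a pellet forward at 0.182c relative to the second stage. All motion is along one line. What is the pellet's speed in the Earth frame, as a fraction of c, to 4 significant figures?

u ≈ 0.7387c

Compose boost 2: (0.443 + 0.280)/(1 + 0.443×0.280) = 0.7230/1.12404 = 0.643216
Compose boost 3: (0.182 + 0.643216)/(1 + 0.182×0.643216) = 0.825216/1.11707 = 0.7387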